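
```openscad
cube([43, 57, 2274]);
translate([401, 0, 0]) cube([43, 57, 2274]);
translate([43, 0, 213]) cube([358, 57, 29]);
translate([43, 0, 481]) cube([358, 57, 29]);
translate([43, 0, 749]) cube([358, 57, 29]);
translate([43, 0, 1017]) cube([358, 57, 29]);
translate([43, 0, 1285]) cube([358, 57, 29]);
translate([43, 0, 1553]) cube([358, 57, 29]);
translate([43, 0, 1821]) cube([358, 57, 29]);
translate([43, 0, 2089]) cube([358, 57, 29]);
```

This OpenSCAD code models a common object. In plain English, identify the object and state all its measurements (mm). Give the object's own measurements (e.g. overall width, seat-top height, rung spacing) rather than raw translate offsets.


A straight ladder. Two 43×57 mm vertical rails, 2274 mm tall, stand 444 mm apart (outside-to-outside) with their front faces coplanar on the −y side. 8 rungs, each 57 mm deep and 29 mm tall, span between the inner faces of the rails, front faces flush with the rails. The lowest rung's underside is at z = 213 mm and rungs are spaced 268 mm apart (underside to underside).


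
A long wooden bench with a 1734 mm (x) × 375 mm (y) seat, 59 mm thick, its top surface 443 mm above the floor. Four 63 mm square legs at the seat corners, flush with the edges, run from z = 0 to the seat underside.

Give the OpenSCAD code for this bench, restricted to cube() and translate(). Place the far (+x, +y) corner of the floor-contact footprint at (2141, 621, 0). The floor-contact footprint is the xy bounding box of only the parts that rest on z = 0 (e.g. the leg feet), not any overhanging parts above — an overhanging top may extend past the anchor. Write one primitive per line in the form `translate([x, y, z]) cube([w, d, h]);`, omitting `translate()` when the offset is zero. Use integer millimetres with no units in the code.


translate([407, 246, 384]) cube([1734, 375, 59]);
translate([407, 246, 0]) cube([63, 63, 384]);
translate([407, 558, 0]) cube([63, 63, 384]);
translate([2078, 246, 0]) cube([63, 63, 384]);
translate([2078, 558, 0]) cube([63, 63, 384]);


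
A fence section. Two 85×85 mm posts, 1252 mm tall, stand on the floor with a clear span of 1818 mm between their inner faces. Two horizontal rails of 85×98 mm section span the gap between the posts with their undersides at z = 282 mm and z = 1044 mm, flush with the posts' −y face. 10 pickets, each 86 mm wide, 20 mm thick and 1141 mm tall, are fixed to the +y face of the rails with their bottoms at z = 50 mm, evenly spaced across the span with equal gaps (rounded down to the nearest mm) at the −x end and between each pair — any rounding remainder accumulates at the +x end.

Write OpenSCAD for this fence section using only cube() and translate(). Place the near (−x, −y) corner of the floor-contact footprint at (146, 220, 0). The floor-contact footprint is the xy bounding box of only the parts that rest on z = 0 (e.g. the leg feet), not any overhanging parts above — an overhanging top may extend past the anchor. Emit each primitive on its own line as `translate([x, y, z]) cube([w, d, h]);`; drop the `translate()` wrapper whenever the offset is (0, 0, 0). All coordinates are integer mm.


translate([146, 220, 0]) cube([85, 85, 1252]);
translate([2049, 220, 0]) cube([85, 85, 1252]);
translate([231, 220, 282]) cube([1818, 85, 98]);
translate([231, 220, 1044]) cube([1818, 85, 98]);
translate([318, 305, 50]) cube([86, 20, 1141]);
translate([491, 305, 50]) cube([86, 20, 1141]);
translate([664, 305, 50]) cube([86, 20, 1141]);
translate([837, 305, 50]) cube([86, 20, 1141]);
translate([1010, 305, 50]) cube([86, 20, 1141]);
translate([1183, 305, 50]) cube([86, 20, 1141]);
translate([1356, 305, 50]) cube([86, 20, 1141]);
translate([1529, 305, 50]) cube([86, 20, 1141]);
translate([1702, 305, 50]) cube([86, 20, 1141]);
translate([1875, 305, 50]) cube([86, 20, 1141]);


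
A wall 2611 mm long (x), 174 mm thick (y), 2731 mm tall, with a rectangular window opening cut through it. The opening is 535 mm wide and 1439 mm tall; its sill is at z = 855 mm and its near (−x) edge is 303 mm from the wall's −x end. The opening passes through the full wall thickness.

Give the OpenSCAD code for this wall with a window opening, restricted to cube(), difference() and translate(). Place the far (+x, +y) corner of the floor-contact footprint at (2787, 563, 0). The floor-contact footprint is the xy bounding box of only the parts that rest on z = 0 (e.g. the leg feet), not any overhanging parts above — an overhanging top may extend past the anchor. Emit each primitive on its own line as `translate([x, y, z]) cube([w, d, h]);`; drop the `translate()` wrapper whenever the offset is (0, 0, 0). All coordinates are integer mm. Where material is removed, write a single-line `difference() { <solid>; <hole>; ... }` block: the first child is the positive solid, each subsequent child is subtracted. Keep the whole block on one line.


difference() { translate([176, 389, 0]) cube([2611, 174, 2731]); translate([479, 389, 855]) cube([535, 174, 1439]); }


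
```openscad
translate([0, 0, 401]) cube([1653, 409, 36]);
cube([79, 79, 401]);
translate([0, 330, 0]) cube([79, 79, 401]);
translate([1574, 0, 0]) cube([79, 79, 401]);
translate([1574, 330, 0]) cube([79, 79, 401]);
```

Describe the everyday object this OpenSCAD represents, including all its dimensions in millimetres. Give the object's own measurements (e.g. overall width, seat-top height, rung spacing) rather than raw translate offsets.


A long wooden bench with a 1653 mm (x) × 409 mm (y) seat, 36 mm thick, its top surface 437 mm above the floor. Four 79 mm square legs at the seat corners, flush with the edges, run from z = 0 to the seat underside.


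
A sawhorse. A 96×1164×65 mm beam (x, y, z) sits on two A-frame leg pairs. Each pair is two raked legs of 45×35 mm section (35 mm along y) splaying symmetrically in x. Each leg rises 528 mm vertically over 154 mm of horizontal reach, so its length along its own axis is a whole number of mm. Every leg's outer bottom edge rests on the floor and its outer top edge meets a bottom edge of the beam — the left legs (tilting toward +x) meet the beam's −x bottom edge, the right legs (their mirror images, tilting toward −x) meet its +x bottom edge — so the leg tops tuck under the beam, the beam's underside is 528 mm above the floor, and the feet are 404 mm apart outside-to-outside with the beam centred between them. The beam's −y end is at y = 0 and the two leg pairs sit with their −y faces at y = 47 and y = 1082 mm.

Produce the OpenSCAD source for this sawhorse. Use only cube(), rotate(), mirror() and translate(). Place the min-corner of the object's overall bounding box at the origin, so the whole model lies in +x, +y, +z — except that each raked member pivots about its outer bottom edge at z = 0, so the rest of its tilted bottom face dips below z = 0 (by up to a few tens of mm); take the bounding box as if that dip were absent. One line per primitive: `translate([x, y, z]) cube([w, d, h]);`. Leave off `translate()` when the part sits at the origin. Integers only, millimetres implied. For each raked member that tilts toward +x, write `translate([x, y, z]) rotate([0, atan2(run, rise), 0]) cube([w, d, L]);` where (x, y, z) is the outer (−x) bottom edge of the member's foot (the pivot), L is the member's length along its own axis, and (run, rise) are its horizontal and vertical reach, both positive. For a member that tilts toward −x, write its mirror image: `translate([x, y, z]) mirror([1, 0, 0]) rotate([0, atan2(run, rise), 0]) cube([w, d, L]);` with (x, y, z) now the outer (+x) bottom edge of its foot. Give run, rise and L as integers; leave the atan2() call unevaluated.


translate([154, 0, 528]) cube([96, 1164, 65]);
translate([0, 47, 0]) rotate([0, atan2(154, 528), 0]) cube([45, 35, 550]);
translate([404, 47, 0]) mirror([1, 0, 0]) rotate([0, atan2(154, 528), 0]) cube([45, 35, 550]);
translate([0, 1082, 0]) rotate([0, atan2(154, 528), 0]) cube([45, 35, 550]);
translate([404, 1082, 0]) mirror([1, 0, 0]) rotate([0, atan2(154, 528), 0]) cube([45, 35, 550]);


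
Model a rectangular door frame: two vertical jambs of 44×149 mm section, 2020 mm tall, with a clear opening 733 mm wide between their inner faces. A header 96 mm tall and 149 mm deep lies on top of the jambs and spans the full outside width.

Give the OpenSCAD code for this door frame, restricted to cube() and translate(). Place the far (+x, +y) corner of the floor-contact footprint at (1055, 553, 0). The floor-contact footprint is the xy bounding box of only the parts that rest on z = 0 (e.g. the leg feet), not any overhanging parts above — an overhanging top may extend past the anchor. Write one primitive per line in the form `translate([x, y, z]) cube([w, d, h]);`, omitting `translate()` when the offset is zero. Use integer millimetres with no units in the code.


translate([234, 404, 0]) cube([44, 149, 2020]);
translate([1011, 404, 0]) cube([44, 149, 2020]);
translate([234, 404, 2020]) cube([821, 149, 96]);


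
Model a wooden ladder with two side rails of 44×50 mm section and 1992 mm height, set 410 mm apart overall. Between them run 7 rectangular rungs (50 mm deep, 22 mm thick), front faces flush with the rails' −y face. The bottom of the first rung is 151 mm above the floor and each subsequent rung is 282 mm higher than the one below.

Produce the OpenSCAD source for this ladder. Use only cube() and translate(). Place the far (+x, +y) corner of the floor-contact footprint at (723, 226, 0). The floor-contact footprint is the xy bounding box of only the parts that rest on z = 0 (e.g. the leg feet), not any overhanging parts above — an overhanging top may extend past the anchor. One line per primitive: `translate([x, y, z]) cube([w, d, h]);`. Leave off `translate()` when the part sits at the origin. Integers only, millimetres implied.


// rung span = 410 - 2*44 = 322
// rung[k] z = 151 + k*282
translate([313, 176, 0]) cube([44, 50, 1992]);
translate([679, 176, 0]) cube([44, 50, 1992]);
translate([357, 176, 151]) cube([322, 50, 22]);
translate([357, 176, 433]) cube([322, 50, 22]);
translate([357, 176, 715]) cube([322, 50, 22]);
translate([357, 176, 997]) cube([322, 50, 22]);
translate([357, 176, 1279]) cube([322, 50, 22]);
translate([357, 176, 1561]) cube([322, 50, 22]);
translate([357, 176, 1843]) cube([322, 50, 22]);


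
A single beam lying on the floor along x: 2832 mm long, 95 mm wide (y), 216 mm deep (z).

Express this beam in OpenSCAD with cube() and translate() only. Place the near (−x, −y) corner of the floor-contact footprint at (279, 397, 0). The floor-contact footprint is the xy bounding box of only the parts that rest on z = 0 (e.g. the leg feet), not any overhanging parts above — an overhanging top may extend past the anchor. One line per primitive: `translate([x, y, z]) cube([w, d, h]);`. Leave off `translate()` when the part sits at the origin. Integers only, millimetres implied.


translate([279, 397, 0]) cube([2832, 95, 216]);


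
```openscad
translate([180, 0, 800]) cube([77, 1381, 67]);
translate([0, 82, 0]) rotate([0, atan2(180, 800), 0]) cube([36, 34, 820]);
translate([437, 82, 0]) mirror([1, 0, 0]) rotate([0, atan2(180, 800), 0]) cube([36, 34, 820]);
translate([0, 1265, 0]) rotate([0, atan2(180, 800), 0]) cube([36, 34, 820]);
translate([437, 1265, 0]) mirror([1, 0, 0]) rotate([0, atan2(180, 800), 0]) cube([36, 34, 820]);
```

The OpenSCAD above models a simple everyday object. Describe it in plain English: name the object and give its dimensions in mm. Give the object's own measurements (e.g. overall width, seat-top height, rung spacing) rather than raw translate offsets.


A sawhorse. A 77×1381×67 mm beam (x, y, z) sits on two A-frame leg pairs. Each pair is two raked legs of 36×34 mm section (34 mm along y) splaying symmetrically in x. Each leg rises 800 mm vertically over 180 mm of horizontal reach and is 820 mm long along its own axis. Every leg's outer bottom edge rests on the floor and its outer top edge meets a bottom edge of the beam — the left legs (tilting toward +x) meet the beam's −x bottom edge, the right legs (their mirror images, tilting toward −x) meet its +x bottom edge — so the leg tops tuck under the beam, the beam's underside is 800 mm above the floor, and the feet are 437 mm apart outside-to-outside with the beam centred between them. The two leg pairs are set in 82 mm from either end of the beam.


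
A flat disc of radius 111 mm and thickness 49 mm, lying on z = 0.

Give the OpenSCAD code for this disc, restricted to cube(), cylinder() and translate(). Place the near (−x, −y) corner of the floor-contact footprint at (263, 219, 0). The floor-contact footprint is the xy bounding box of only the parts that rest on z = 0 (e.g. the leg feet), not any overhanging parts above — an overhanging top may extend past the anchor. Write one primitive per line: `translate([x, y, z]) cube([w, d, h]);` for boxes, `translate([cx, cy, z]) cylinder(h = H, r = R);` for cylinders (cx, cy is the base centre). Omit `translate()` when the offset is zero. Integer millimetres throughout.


translate([374, 330, 0]) cylinder(h = 49, r = 111);


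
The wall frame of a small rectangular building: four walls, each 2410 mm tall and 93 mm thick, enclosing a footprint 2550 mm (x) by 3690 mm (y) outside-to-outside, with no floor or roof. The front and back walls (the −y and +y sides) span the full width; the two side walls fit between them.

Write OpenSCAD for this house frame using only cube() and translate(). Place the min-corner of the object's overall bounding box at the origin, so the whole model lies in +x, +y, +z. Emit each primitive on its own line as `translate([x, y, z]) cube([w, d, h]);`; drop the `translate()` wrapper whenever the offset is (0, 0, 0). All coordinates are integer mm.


cube([2550, 93, 2410]);
translate([0, 3597, 0]) cube([2550, 93, 2410]);
translate([0, 93, 0]) cube([93, 3504, 2410]);
translate([2457, 93, 0]) cube([93, 3504, 2410]);


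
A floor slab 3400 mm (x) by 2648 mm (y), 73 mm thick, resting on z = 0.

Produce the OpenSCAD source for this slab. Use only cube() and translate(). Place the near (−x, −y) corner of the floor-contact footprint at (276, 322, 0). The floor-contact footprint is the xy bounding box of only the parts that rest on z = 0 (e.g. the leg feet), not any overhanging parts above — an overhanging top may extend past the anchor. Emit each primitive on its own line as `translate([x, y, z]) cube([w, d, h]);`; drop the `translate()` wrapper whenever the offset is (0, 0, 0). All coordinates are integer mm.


translate([276, 322, 0]) cube([3400, 2648, 73]);


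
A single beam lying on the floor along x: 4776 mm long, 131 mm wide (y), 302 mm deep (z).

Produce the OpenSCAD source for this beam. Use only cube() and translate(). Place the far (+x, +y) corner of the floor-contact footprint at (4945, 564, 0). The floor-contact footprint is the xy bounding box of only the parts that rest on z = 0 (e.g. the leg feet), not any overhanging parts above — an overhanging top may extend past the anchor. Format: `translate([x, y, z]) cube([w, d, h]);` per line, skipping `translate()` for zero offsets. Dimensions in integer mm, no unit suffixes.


translate([169, 433, 0]) cube([4776, 131, 302]);


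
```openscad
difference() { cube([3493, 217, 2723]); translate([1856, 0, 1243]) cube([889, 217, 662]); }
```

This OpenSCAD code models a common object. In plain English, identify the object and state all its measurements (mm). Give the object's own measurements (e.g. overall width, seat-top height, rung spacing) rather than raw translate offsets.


A wall 3493 mm long (x), 217 mm thick (y), 2723 mm tall, with a rectangular window opening cut through it. The opening is 889 mm wide and 662 mm tall; its sill is at z = 1243 mm and its near (−x) edge is 1856 mm from the wall's −x end. The opening passes through the full wall thickness.


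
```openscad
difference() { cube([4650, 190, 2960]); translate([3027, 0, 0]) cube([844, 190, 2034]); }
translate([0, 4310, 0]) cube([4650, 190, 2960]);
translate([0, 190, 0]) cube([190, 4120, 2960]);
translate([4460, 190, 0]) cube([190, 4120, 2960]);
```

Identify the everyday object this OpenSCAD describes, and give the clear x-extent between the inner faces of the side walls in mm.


A single room. The interior width is 4270 mm.

Four walls enclosing a rectangle with a door in the front wall — a room. Outside width 4650 minus two 190 mm walls gives 4270 mm.


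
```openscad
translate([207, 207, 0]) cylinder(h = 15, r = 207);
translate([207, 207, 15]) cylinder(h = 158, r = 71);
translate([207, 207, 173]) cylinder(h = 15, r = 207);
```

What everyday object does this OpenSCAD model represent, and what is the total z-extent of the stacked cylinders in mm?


A spool. The overall height is 188 mm.

Three coaxial cylinders, large–small–large — a spool. Two 15 mm flanges and a 158 mm core give 15 + 158 + 15 = 188 mm.


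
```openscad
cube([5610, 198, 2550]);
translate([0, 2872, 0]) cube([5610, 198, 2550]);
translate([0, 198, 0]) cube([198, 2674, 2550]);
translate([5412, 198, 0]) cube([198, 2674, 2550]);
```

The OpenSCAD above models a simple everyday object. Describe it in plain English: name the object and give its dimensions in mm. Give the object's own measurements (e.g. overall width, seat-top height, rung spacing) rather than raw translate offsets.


The wall frame of a small rectangular building: four walls, each 2550 mm tall and 198 mm thick, enclosing a footprint 5610 mm (x) by 3070 mm (y) outside-to-outside, with no floor or roof. The front and back walls (the −y and +y sides) span the full width; the two side walls fit between them.


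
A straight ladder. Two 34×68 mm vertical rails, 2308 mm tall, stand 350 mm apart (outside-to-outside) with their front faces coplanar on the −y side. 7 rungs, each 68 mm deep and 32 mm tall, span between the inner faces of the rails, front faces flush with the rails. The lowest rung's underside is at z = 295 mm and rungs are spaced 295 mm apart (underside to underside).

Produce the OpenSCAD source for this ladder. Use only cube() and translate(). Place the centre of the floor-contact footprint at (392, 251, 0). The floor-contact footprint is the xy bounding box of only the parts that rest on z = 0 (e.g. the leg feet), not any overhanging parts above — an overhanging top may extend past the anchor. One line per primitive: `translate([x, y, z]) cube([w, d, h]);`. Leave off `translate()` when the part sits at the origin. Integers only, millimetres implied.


// rung span = 350 - 2*34 = 282
// rung[k] z = 295 + k*295
translate([217, 217, 0]) cube([34, 68, 2308]);
translate([533, 217, 0]) cube([34, 68, 2308]);
translate([251, 217, 295]) cube([282, 68, 32]);
translate([251, 217, 590]) cube([282, 68, 32]);
translate([251, 217, 885]) cube([282, 68, 32]);
translate([251, 217, 1180]) cube([282, 68, 32]);
translate([251, 217, 1475]) cube([282, 68, 32]);
translate([251, 217, 1770]) cube([282, 68, 32]);
translate([251, 217, 2065]) cube([282, 68, 32]);


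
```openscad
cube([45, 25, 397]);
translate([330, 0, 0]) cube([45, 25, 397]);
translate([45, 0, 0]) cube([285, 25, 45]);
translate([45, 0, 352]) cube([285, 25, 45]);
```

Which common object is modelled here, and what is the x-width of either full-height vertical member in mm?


A picture frame. The border width is 45 mm.

Four thin pieces enclosing a rectangular opening — a picture frame. The two full-height stiles are 397 mm tall; the top rail sits at z = 352 and is 45 mm tall, so the border above the opening is 397 − 352 = 45 mm, matching the stile x-width.


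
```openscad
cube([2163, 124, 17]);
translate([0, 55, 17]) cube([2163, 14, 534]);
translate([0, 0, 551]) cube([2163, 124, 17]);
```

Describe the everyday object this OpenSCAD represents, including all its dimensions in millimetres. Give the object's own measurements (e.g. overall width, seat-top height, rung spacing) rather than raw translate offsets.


An I-beam lying along x, 2163 mm long. Overall section height 568 mm. Two flanges 124 mm wide (y) and 17 mm thick, one on the floor and one at the top; a web 14 mm thick runs between them, centred on the flange width.


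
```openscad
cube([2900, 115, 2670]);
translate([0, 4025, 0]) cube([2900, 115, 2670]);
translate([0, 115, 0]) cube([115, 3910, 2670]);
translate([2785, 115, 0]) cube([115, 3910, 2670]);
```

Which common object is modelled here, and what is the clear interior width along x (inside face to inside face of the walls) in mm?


A house (or room) frame. The interior width is 2670 mm.

Four 2670 mm walls enclosing a rectangle with no floor or roof — a room or house frame. Outside width is 2900 mm and wall thickness is 115 mm, so the interior width is 2900 − 2 × 115 = 2670 mm.


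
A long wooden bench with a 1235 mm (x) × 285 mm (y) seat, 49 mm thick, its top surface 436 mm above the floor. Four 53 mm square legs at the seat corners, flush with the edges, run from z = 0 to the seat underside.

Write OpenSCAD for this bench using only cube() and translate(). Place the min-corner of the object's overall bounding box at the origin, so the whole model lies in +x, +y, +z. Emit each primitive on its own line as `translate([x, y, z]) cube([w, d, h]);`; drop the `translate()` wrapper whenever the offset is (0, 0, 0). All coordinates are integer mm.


translate([0, 0, 387]) cube([1235, 285, 49]);
cube([53, 53, 387]);
translate([0, 232, 0]) cube([53, 53, 387]);
translate([1182, 0, 0]) cube([53, 53, 387]);
translate([1182, 232, 0]) cube([53, 53, 387]);


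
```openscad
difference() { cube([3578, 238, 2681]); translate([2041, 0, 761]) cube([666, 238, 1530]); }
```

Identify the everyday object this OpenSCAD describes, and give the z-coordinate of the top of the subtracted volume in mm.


A wall with a window opening. The window head height is 2291 mm.

A wall with a rectangular opening subtracted — a window. Sill at z = 761, opening 1530 mm tall, so the head is at 761 + 1530 = 2291 mm.


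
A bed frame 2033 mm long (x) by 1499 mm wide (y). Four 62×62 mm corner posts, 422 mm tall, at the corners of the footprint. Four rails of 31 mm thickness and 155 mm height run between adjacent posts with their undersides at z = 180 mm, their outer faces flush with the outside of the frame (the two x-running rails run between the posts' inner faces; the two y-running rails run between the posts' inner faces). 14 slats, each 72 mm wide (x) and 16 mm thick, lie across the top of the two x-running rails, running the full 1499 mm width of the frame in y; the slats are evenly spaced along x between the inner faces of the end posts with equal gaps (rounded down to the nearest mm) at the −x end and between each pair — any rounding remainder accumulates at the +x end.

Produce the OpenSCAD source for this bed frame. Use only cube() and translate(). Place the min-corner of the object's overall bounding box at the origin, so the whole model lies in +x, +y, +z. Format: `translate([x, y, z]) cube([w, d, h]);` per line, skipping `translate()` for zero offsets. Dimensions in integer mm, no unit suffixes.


// slat z = rail_z + rail_h = 180 + 155 = 335
// slat gap = ⌊(1909 − 14·72) / 15⌋ = 60
cube([62, 62, 422]);
translate([0, 1437, 0]) cube([62, 62, 422]);
translate([1971, 0, 0]) cube([62, 62, 422]);
translate([1971, 1437, 0]) cube([62, 62, 422]);
translate([62, 0, 180]) cube([1909, 31, 155]);
translate([62, 1468, 180]) cube([1909, 31, 155]);
translate([0, 62, 180]) cube([31, 1375, 155]);
translate([2002, 62, 180]) cube([31, 1375, 155]);
translate([122, 0, 335]) cube([72, 1499, 16]);
translate([254, 0, 335]) cube([72, 1499, 16]);
translate([386, 0, 335]) cube([72, 1499, 16]);
translate([518, 0, 335]) cube([72, 1499, 16]);
translate([650, 0, 335]) cube([72, 1499, 16]);
translate([782, 0, 335]) cube([72, 1499, 16]);
translate([914, 0, 335]) cube([72, 1499, 16]);
translate([1046, 0, 335]) cube([72, 1499, 16]);
translate([1178, 0, 335]) cube([72, 1499, 16]);
translate([1310, 0, 335]) cube([72, 1499, 16]);
translate([1442, 0, 335]) cube([72, 1499, 16]);
translate([1574, 0, 335]) cube([72, 1499, 16]);
translate([1706, 0, 335]) cube([72, 1499, 16]);
translate([1838, 0, 335]) cube([72, 1499, 16]);


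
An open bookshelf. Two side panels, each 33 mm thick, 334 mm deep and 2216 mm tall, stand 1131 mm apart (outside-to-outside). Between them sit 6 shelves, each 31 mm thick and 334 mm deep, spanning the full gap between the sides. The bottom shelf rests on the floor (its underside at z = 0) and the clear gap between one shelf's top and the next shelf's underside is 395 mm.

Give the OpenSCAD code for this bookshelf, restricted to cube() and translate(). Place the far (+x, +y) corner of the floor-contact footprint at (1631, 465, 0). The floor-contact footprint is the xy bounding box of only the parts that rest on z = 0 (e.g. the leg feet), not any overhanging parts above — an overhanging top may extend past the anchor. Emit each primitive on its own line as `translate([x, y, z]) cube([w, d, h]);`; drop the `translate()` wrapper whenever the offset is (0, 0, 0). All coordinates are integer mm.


translate([500, 131, 0]) cube([33, 334, 2216]);
translate([1598, 131, 0]) cube([33, 334, 2216]);
translate([533, 131, 0]) cube([1065, 334, 31]);
translate([533, 131, 426]) cube([1065, 334, 31]);
translate([533, 131, 852]) cube([1065, 334, 31]);
translate([533, 131, 1278]) cube([1065, 334, 31]);
translate([533, 131, 1704]) cube([1065, 334, 31]);
translate([533, 131, 2130]) cube([1065, 334, 31]);


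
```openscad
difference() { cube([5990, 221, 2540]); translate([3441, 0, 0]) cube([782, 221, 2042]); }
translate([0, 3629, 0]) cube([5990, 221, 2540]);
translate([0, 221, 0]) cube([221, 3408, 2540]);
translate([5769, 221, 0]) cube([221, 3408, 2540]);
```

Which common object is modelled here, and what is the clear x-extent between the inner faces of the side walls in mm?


A single room. The interior width is 5548 mm.

Four walls enclosing a rectangle with a door in the front wall — a room. Outside width 5990 minus two 221 mm walls gives 5548 mm.


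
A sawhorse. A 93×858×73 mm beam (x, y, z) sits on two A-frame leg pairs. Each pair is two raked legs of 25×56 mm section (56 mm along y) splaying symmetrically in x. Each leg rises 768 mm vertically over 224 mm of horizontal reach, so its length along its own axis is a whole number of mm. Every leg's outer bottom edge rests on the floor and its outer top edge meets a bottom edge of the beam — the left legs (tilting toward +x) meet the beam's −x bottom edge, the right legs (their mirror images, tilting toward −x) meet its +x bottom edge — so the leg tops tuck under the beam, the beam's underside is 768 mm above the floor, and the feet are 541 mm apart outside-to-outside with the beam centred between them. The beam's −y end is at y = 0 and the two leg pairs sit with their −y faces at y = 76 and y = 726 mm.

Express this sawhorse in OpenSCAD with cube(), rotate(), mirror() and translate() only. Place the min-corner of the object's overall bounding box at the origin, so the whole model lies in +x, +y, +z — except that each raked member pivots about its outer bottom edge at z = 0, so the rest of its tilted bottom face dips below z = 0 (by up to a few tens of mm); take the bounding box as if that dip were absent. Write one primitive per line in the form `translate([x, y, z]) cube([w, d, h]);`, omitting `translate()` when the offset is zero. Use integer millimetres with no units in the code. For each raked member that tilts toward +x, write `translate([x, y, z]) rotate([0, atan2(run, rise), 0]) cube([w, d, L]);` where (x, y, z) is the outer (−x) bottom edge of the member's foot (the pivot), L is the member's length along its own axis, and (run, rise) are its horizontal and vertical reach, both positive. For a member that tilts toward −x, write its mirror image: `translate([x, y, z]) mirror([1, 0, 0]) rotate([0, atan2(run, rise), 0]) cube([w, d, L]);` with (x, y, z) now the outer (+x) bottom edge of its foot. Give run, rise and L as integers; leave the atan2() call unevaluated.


translate([224, 0, 768]) cube([93, 858, 73]);
translate([0, 76, 0]) rotate([0, atan2(224, 768), 0]) cube([25, 56, 800]);
translate([541, 76, 0]) mirror([1, 0, 0]) rotate([0, atan2(224, 768), 0]) cube([25, 56, 800]);
translate([0, 726, 0]) rotate([0, atan2(224, 768), 0]) cube([25, 56, 800]);
translate([541, 726, 0]) mirror([1, 0, 0]) rotate([0, atan2(224, 768), 0]) cube([25, 56, 800]);


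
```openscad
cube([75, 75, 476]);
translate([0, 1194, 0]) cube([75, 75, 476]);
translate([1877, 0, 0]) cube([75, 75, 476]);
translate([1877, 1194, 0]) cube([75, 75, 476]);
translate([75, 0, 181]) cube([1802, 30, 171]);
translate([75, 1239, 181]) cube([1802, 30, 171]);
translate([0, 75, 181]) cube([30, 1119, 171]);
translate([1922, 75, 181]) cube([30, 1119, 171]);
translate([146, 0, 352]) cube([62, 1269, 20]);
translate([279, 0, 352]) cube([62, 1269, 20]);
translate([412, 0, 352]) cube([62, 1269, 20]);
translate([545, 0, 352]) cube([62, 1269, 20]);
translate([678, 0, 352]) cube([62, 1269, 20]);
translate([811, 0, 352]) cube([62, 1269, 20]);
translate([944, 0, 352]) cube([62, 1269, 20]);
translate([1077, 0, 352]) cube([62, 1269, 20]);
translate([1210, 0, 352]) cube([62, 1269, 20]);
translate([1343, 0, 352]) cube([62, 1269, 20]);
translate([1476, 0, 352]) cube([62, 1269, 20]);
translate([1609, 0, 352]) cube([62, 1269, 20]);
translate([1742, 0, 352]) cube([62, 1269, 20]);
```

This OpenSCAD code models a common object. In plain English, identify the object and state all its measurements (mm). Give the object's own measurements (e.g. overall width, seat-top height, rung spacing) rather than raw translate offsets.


A bed frame 1952 mm long (x) by 1269 mm wide (y). Four 75×75 mm corner posts, 476 mm tall, at the corners of the footprint. Four rails of 30 mm thickness and 171 mm height run between adjacent posts with their undersides at z = 181 mm, their outer faces flush with the outside of the frame (the two x-running rails run between the posts' inner faces; the two y-running rails run between the posts' inner faces). 13 slats, each 62 mm wide (x) and 20 mm thick, lie across the top of the two x-running rails, running the full 1269 mm width of the frame in y; along x they sit between the end posts with a 71 mm gap after the −x posts and between neighbouring slats, leaving 73 mm before the +x posts.


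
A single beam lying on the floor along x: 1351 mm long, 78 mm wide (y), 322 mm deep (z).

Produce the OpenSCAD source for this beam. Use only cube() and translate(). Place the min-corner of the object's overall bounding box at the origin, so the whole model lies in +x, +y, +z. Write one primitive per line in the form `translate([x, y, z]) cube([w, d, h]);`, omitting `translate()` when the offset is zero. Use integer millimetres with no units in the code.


cube([1351, 78, 322]);


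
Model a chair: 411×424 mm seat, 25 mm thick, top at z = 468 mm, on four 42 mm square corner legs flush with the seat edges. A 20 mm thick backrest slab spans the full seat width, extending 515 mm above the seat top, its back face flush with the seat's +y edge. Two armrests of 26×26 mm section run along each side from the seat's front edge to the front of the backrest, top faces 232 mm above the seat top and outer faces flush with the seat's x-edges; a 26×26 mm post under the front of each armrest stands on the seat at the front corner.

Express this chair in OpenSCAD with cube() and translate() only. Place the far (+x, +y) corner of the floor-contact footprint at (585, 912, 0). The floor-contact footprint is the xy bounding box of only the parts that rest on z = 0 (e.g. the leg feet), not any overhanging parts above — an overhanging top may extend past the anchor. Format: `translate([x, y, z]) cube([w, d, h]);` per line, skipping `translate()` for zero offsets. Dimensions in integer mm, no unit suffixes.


translate([174, 488, 443]) cube([411, 424, 25]);
translate([174, 488, 0]) cube([42, 42, 443]);
translate([543, 488, 0]) cube([42, 42, 443]);
translate([174, 870, 0]) cube([42, 42, 443]);
translate([543, 870, 0]) cube([42, 42, 443]);
translate([174, 892, 468]) cube([411, 20, 515]);
translate([174, 488, 674]) cube([26, 404, 26]);
translate([559, 488, 674]) cube([26, 404, 26]);
translate([174, 488, 468]) cube([26, 26, 206]);
translate([559, 488, 468]) cube([26, 26, 206]);


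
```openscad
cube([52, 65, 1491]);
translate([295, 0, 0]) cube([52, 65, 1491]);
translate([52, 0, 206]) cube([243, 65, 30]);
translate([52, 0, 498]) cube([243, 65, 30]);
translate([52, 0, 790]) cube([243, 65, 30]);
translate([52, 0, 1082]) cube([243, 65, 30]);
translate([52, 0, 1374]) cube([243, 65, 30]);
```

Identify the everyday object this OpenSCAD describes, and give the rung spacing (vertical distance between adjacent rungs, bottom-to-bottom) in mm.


A ladder. The rung spacing is 292 mm.

Two tall 52×65 posts with 5 short bars between them — a ladder. Adjacent rungs sit at z = 206 and z = 498, so the spacing is 498 − 206 = 292 mm.


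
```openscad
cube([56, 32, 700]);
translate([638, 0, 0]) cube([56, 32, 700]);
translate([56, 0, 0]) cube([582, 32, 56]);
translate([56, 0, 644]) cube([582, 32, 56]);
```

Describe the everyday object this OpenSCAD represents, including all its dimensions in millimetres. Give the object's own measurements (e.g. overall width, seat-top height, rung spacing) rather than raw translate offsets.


A rectangular picture frame lying in the x–z plane (depth along y). The opening is 582 mm wide (x) by 588 mm tall (z), surrounded by a border 56 mm wide on all four sides. The frame is 32 mm deep and is made of two full-height vertical stiles with two horizontal rails fitted between them.


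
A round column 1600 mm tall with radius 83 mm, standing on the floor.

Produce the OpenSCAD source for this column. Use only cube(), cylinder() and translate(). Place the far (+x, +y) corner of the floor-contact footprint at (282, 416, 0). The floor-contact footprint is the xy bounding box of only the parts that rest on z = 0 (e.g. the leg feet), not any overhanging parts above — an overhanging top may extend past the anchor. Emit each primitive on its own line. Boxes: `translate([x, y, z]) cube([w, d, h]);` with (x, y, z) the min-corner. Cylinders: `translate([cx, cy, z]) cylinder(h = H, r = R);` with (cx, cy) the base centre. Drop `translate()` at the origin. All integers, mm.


translate([199, 333, 0]) cylinder(h = 1600, r = 83);


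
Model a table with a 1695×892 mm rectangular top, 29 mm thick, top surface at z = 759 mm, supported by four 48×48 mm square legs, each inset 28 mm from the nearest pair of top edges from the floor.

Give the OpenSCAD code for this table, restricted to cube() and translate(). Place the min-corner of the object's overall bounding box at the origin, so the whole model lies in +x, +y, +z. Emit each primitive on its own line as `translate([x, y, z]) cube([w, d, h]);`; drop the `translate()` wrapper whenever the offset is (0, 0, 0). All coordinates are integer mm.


translate([0, 0, 730]) cube([1695, 892, 29]);
translate([28, 28, 0]) cube([48, 48, 730]);
translate([1619, 28, 0]) cube([48, 48, 730]);
translate([28, 816, 0]) cube([48, 48, 730]);
translate([1619, 816, 0]) cube([48, 48, 730]);


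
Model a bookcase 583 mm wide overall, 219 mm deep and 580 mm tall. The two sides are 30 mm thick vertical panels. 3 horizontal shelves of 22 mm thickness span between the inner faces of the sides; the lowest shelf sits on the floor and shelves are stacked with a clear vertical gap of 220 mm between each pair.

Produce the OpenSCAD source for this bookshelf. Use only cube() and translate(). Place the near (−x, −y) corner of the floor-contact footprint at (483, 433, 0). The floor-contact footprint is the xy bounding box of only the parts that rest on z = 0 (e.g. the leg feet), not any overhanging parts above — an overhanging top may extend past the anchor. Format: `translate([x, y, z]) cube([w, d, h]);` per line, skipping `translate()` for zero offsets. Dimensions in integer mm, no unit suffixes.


translate([483, 433, 0]) cube([30, 219, 580]);
translate([1036, 433, 0]) cube([30, 219, 580]);
translate([513, 433, 0]) cube([523, 219, 22]);
translate([513, 433, 242]) cube([523, 219, 22]);
translate([513, 433, 484]) cube([523, 219, 22]);


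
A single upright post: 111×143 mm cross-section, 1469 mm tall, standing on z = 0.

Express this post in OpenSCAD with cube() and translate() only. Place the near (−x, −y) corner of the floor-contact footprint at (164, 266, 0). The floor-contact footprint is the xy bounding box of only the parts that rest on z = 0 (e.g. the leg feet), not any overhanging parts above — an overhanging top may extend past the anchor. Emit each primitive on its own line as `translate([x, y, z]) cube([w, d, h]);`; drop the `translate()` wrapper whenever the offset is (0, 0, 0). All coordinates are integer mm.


translate([164, 266, 0]) cube([111, 143, 1469]);


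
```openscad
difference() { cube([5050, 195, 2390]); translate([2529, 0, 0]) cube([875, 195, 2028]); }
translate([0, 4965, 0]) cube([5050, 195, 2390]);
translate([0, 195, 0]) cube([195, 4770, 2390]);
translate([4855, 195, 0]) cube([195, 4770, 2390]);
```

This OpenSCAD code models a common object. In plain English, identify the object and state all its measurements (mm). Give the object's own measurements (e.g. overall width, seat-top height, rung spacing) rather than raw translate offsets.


A single room: four walls, each 2390 mm tall and 195 mm thick, enclosing an outside footprint 5050×5160 mm (x × y), no floor or roof. The front and back walls (−y and +y sides) run the full x-width; the side walls fit between their inner faces. A door opening 875 mm wide and 2028 mm tall is cut through the front wall from the floor up, its −x edge 2529 mm from the wall's −x end.


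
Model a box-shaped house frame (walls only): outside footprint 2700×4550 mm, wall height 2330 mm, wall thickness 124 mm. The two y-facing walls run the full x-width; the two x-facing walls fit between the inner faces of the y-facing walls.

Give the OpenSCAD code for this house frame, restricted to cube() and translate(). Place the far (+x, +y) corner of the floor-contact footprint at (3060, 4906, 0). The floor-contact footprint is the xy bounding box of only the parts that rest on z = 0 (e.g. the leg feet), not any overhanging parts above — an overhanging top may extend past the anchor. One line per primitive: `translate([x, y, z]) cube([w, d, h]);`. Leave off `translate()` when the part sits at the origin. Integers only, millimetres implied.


translate([360, 356, 0]) cube([2700, 124, 2330]);
translate([360, 4782, 0]) cube([2700, 124, 2330]);
translate([360, 480, 0]) cube([124, 4302, 2330]);
translate([2936, 480, 0]) cube([124, 4302, 2330]);


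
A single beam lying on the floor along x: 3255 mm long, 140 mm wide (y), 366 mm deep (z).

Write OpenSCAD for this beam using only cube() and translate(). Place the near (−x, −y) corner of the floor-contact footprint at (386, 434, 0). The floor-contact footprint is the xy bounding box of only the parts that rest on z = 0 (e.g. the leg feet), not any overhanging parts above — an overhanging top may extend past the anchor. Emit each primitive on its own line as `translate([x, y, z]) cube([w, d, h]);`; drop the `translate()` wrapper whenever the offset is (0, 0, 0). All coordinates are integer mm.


translate([386, 434, 0]) cube([3255, 140, 366]);


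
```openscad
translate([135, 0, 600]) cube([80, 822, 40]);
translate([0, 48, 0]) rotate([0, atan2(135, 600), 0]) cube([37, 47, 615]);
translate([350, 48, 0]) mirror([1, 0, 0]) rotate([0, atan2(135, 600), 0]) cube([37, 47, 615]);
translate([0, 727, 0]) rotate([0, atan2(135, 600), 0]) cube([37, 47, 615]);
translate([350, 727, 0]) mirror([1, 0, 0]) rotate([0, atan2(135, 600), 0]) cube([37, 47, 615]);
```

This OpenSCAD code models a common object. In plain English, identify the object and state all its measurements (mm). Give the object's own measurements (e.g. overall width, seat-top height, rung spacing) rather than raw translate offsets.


A sawhorse. A 80×822×40 mm beam (x, y, z) sits on two A-frame leg pairs. Each pair is two raked legs of 37×47 mm section (47 mm along y) splaying symmetrically in x. Each leg rises 600 mm vertically over 135 mm of horizontal reach and is 615 mm long along its own axis. Every leg's outer bottom edge rests on the floor and its outer top edge meets a bottom edge of the beam — the left legs (tilting toward +x) meet the beam's −x bottom edge, the right legs (their mirror images, tilting toward −x) meet its +x bottom edge — so the leg tops tuck under the beam, the beam's underside is 600 mm above the floor, and the feet are 350 mm apart outside-to-outside with the beam centred between them. The two leg pairs are set in 48 mm from either end of the beam.
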